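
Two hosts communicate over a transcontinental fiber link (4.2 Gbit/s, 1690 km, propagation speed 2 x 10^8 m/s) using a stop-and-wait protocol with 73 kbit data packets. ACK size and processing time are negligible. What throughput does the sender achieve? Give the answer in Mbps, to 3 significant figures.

4.32 Mbps

t_tx = L/R = 73000/4200000000 = 1.7381e-05 s.
t_prop = 1690000/200000000 = 0.00845 s; RTT = 0.0169 s.
Cycle = t_tx + RTT = 0.0169174 s.
Throughput = L / cycle = 73000 / 0.0169174 = 4.32 Mbps.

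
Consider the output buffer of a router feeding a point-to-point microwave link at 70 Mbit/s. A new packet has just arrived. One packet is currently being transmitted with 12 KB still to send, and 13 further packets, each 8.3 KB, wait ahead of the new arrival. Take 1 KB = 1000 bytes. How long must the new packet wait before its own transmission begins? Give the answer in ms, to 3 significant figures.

13.7 ms

Each queued packet: L/R = 66400/70000000 = 0.948571 ms.
13 queued → 12.3314 ms.
Plus remaining 96000 bits of current packet: 1.37143 ms.
Queuing delay = 13.7 ms.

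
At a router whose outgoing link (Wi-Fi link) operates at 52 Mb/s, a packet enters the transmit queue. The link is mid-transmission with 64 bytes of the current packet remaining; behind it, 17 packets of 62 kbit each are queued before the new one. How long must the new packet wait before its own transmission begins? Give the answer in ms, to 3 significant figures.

Each queued packet: L/R = 62000/52000000 = 1.19231 ms.
17 queued → 20.2692 ms.
Plus remaining 512 bits of current packet: 0.00984615 ms.
Queuing delay = 20.3 ms.

20.3 ms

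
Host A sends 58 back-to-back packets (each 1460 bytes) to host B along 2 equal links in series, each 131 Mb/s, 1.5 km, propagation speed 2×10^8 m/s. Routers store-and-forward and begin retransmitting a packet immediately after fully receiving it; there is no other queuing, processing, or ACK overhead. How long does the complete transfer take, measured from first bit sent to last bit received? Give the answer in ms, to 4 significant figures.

Per-hop transmission t_tx = L/R = 11680/131000000 = 0.0891603 ms.
Per-hop propagation t_prop = 1500/200000000 = 0.0075 ms.
Pipeline fill: first packet needs 2·t_tx to clear all hops; remaining 57 packets each add one t_tx.
Total = (2+58-1)·t_tx + 2·t_prop = 59·0.0891603 + 2·0.0075 = 5.275 ms.

5.275 ms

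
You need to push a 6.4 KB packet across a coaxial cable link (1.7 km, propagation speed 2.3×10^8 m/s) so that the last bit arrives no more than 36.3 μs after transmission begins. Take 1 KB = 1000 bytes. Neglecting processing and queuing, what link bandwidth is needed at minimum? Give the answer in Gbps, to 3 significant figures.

L = 51200 bits.
Propagation delay = 1700 / 2.3e+08 = 7.3913 μs.
Transmission budget = 36.3 − 7.3913 = 28.9087 μs.
R ≥ L / t_tx = 51200 bits / 2.89087e-05 s = 1.77 Gbps.

1.77 Gbps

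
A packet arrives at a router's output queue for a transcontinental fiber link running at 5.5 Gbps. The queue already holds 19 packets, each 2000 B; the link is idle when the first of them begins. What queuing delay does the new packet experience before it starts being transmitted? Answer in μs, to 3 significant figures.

Each queued packet: L/R = 16000/5500000000 = 2.90909 μs.
19 queued → 55.2727 μs.
Queuing delay = 55.3 μs.

55.3 μs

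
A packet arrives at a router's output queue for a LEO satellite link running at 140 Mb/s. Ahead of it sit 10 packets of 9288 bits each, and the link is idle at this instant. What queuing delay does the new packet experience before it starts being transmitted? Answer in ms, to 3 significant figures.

Each queued packet: L/R = 9288/140000000 = 0.0663429 ms.
10 queued → 0.663429 ms.
Queuing delay = 0.663 ms.

0.663 ms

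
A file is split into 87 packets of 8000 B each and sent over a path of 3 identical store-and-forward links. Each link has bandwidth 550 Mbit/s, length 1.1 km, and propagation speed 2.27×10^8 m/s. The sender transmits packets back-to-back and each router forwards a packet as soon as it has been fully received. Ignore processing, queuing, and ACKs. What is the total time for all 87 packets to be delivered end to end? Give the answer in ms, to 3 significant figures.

10.4 ms

Per-hop transmission t_tx = L/R = 64000/550000000 = 0.116364 ms.
Per-hop propagation t_prop = 1100/227000000 = 0.00484581 ms.
Pipeline fill: first packet needs 3·t_tx to clear all hops; remaining 86 packets each add one t_tx.
Total = (3+87-1)·t_tx + 3·t_prop = 89·0.116364 + 3·0.00484581 = 10.4 ms.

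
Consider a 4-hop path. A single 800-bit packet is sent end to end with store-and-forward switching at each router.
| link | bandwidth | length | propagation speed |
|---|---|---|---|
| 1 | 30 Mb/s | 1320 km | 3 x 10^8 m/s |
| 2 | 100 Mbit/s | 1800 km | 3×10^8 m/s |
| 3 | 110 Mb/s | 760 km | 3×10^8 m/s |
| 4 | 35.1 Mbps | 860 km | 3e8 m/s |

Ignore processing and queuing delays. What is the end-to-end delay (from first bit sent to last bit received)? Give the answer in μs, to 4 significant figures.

15860 μs

Transmission delays (L/R per hop): 26.6667, 8, 7.27273, 22.792 μs; sum = 64.7314 μs.
Propagation delays (d/s per hop): 4400, 6000, 2533.33, 2866.67 μs; sum = 15800 μs.
End-to-end = 15860 μs.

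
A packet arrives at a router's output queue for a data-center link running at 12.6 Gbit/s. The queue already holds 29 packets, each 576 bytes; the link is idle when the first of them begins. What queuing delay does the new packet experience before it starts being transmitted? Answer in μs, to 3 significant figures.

Each queued packet: L/R = 4608/12600000000 = 0.365714 μs.
29 queued → 10.6057 μs.
Queuing delay = 10.6 μs.

10.6 μs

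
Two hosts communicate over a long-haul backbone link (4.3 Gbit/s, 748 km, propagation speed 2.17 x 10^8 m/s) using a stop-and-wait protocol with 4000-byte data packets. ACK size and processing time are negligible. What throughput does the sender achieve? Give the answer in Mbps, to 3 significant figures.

t_tx = L/R = 32000/4300000000 = 7.44186e-06 s.
t_prop = 748000/217000000 = 0.003447 s; RTT = 0.00689401 s.
Cycle = t_tx + RTT = 0.00690145 s.
Throughput = L / cycle = 32000 / 0.00690145 = 4.64 Mbps.

4.64 Mbps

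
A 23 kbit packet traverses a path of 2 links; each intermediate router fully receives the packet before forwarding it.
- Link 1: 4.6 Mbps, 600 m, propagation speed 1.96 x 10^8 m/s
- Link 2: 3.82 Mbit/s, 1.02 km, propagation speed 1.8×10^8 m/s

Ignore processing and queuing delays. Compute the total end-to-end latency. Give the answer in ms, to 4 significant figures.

L = 23000 bits.
Transmission delays (L/R per hop): 5, 6.02094 ms; sum = 11.0209 ms.
Propagation delays (d/s per hop): 0.00306122, 0.00566667 ms; sum = 0.00872789 ms.
End-to-end = 11.03 ms.

11.03 ms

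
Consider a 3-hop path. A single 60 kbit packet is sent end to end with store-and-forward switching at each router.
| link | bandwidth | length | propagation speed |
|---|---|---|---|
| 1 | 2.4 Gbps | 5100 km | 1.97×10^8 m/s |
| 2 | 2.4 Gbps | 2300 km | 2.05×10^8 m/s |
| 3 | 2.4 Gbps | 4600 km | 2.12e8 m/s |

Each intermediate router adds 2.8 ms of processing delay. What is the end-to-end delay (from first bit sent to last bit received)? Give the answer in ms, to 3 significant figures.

64.5 ms

L = 60000 bits.
Transmission delay per hop = L/R = 60000/2400000000 = 0.025 ms; 3 hops → 0.075 ms.
Propagation delays (d/s per hop): 25.8883, 11.2195, 21.6981 ms; sum = 58.806 ms.
Processing at 2 router(s): 2 × 2.8 ms = 5.6 ms.
End-to-end = 64.5 ms.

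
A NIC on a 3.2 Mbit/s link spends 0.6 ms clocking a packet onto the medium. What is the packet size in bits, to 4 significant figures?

L = R × t_tx = 3200000 b/s × 0.0006 s = 1920 bits.

1920 bits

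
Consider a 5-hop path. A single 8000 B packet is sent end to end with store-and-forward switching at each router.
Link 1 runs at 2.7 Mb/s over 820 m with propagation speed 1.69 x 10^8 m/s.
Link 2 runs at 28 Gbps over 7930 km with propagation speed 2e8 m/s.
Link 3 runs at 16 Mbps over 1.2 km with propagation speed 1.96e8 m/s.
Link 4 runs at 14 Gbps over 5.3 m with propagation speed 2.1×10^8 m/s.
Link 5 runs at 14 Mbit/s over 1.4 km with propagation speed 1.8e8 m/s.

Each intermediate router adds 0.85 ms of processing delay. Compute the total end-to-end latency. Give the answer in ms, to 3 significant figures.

L = 8000 × 8 = 64000 bits.
Transmission delays (L/R per hop): 23.7037, 0.00228571, 4, 0.00457143, 4.57143 ms; sum = 32.282 ms.
Propagation delays (d/s per hop): 0.00485207, 39.65, 0.00612245, 2.52381e-05, 0.00777778 ms; sum = 39.6688 ms.
Processing at 4 router(s): 4 × 0.85 ms = 3.4 ms.
End-to-end = 75.4 ms.

75.4 ms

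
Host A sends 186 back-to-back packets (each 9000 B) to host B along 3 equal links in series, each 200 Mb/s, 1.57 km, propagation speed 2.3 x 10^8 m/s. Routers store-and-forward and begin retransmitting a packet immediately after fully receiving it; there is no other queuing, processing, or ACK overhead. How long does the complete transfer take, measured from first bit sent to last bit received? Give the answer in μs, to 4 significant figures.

67700 μs

Per-hop transmission t_tx = L/R = 72000/200000000 = 360 μs.
Per-hop propagation t_prop = 1570/2.3e+08 = 6.82609 μs.
Pipeline fill: first packet needs 3·t_tx to clear all hops; remaining 185 packets each add one t_tx.
Total = (3+186-1)·t_tx + 3·t_prop = 188·360 + 3·6.82609 = 67700 μs.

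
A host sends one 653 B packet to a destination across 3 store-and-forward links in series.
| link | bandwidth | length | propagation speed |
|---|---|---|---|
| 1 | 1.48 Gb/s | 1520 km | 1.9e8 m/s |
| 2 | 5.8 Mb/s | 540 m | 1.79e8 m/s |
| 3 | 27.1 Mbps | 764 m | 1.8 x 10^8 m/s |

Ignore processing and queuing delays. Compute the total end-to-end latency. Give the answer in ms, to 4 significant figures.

L = 653 × 8 = 5224 bits.
Transmission delays (L/R per hop): 0.00352973, 0.90069, 0.192768 ms; sum = 1.09699 ms.
Propagation delays (d/s per hop): 8, 0.00301676, 0.00424444 ms; sum = 8.00726 ms.
End-to-end = 9.104 ms.

9.104 ms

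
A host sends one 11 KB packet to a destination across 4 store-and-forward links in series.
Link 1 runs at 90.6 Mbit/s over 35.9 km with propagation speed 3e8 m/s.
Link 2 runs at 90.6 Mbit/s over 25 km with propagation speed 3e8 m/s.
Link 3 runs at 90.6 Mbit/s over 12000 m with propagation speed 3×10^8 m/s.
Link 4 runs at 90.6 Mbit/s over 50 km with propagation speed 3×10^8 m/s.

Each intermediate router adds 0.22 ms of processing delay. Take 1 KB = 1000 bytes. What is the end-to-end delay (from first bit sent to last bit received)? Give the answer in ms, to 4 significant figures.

4.955 ms

L = 88000 bits.
Transmission delay per hop = L/R = 88000/90600000 = 0.971302 ms; 4 hops → 3.88521 ms.
Propagation delays (d/s per hop): 0.119667, 0.0833333, 0.04, 0.166667 ms; sum = 0.409667 ms.
Processing at 3 router(s): 3 × 0.22 ms = 0.66 ms.
End-to-end = 4.955 ms.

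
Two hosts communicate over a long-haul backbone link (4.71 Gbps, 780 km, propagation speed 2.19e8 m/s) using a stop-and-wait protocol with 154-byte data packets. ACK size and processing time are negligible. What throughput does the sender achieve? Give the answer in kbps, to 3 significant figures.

173 kbps

t_tx = L/R = 1232/4710000000 = 2.61571e-07 s.
t_prop = 780000/219000000 = 0.00356164 s; RTT = 0.00712329 s.
Cycle = t_tx + RTT = 0.00712355 s.
Throughput = L / cycle = 1232 / 0.00712355 = 173 kbps.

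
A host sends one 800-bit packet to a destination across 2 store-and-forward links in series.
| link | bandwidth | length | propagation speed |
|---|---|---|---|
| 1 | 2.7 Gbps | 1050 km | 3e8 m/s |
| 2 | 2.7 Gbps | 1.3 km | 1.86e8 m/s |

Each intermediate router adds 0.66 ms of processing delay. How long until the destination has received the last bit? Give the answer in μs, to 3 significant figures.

4170 μs

Transmission delay per hop = L/R = 800/2700000000 = 0.296296 μs; 2 hops → 0.592593 μs.
Propagation delays (d/s per hop): 3500, 6.98925 μs; sum = 3506.99 μs.
Processing at 1 router(s): 1 × 0.66 ms = 660 μs.
End-to-end = 4170 μs.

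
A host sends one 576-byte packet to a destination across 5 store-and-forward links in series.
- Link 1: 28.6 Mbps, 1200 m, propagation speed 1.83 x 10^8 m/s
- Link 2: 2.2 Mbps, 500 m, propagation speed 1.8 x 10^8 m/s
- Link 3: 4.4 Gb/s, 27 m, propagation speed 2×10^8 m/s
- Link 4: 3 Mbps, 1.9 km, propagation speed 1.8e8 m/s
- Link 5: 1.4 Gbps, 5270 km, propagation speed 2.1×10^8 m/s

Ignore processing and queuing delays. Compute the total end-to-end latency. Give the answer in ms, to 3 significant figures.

L = 576 × 8 = 4608 bits.
Transmission delays (L/R per hop): 0.161119, 2.09455, 0.00104727, 1.536, 0.00329143 ms; sum = 3.796 ms.
Propagation delays (d/s per hop): 0.00655738, 0.00277778, 0.000135, 0.0105556, 25.0952 ms; sum = 25.1153 ms.
End-to-end = 28.9 ms.

28.9 ms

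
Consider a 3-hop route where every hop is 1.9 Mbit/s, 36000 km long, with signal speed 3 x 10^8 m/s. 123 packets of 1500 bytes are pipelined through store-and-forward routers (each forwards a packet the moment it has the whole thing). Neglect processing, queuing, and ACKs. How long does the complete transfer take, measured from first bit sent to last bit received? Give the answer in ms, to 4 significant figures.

Per-hop transmission t_tx = L/R = 12000/1900000 = 6.31579 ms.
Per-hop propagation t_prop = 36000000/300000000 = 120 ms.
Pipeline fill: first packet needs 3·t_tx to clear all hops; remaining 122 packets each add one t_tx.
Total = (3+123-1)·t_tx + 3·t_prop = 125·6.31579 + 3·120 = 1149 ms.

1149 ms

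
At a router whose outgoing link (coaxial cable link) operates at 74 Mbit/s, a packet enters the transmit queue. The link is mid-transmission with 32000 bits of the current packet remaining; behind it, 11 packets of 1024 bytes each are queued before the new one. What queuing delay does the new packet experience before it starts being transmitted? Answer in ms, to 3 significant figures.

1.65 ms

Each queued packet: L/R = 8192/74000000 = 0.110703 ms.
11 queued → 1.21773 ms.
Plus remaining 32000 bits of current packet: 0.432432 ms.
Queuing delay = 1.65 ms.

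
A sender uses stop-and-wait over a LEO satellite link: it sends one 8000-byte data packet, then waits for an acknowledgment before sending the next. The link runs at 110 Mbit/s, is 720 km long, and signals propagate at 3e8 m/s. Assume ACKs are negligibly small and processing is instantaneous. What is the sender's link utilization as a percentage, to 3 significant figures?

10.8 %

t_tx = L/R = 64000/110000000 = 0.000581818 s.
t_prop = 720000/300000000 = 0.0024 s; RTT = 0.0048 s.
Cycle = t_tx + RTT = 0.00538182 s.
Utilization = t_tx / cycle = 0.000581818/0.00538182 = 10.8 %.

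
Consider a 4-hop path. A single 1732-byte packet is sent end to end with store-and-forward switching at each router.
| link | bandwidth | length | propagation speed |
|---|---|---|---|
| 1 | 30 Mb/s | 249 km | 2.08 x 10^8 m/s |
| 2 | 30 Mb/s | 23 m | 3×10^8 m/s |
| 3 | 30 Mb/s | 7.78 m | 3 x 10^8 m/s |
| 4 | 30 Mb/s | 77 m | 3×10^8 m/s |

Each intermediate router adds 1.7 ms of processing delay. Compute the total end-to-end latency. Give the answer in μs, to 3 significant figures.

8140 μs

L = 1732 × 8 = 13856 bits.
Transmission delay per hop = L/R = 13856/30000000 = 461.867 μs; 4 hops → 1847.47 μs.
Propagation delays (d/s per hop): 1197.12, 0.0766667, 0.0259333, 0.256667 μs; sum = 1197.47 μs.
Processing at 3 router(s): 3 × 1.7 ms = 5100 μs.
End-to-end = 8140 μs.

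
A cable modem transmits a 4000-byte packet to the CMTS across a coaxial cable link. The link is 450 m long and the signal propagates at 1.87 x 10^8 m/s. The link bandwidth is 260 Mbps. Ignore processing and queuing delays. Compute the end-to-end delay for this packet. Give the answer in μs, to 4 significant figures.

125.5 μs

L = 4000 × 8 = 32000 bits.
Transmission delay = L/R = 32000 / 260000000 = 123.077 μs.
Propagation delay = d/s = 450 m / 187000000 m/s = 2.40642 μs.
Total = 125.5 μs.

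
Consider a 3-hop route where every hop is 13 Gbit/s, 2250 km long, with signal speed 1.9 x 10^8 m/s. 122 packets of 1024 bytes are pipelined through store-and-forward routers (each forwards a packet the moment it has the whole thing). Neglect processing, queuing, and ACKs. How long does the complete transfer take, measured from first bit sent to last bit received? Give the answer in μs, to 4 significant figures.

Per-hop transmission t_tx = L/R = 8192/13000000000 = 0.630154 μs.
Per-hop propagation t_prop = 2250000/190000000 = 11842.1 μs.
Pipeline fill: first packet needs 3·t_tx to clear all hops; remaining 121 packets each add one t_tx.
Total = (3+122-1)·t_tx + 3·t_prop = 124·0.630154 + 3·11842.1 = 35600 μs.

35600 μs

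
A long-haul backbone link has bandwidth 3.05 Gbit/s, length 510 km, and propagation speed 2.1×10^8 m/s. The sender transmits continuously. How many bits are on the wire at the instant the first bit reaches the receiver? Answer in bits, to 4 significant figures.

7407000 bits

Propagation delay = 510000 / 210000000 = 0.00242857 s.
BDP = R × t_prop = 3050000000 × 0.00242857 = 7407140 bits.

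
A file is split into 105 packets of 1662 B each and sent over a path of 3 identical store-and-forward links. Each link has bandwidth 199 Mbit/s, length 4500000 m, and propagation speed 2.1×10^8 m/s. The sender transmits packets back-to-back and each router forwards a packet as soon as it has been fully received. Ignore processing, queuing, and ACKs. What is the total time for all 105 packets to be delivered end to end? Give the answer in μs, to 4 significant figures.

71430 μs

Per-hop transmission t_tx = L/R = 13296/199000000 = 66.8141 μs.
Per-hop propagation t_prop = 4500000/210000000 = 21428.6 μs.
Pipeline fill: first packet needs 3·t_tx to clear all hops; remaining 104 packets each add one t_tx.
Total = (3+105-1)·t_tx + 3·t_prop = 107·66.8141 + 3·21428.6 = 71430 μs.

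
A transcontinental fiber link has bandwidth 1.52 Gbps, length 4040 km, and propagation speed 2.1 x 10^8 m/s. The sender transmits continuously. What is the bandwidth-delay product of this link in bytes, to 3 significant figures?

3660000 bytes

Propagation delay = 4040000 / 210000000 = 0.0192381 s.
BDP = R × t_prop = 1520000000 × 0.0192381 = 29241900 bits.
In bytes: 29241900/8 = 3660000 bytes.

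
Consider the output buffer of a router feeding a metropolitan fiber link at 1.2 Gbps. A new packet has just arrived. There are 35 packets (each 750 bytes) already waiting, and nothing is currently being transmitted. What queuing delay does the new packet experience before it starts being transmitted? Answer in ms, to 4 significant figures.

0.1750 ms

Each queued packet: L/R = 6000/1200000000 = 0.005 ms.
35 queued → 0.175 ms.
Queuing delay = 0.1750 ms.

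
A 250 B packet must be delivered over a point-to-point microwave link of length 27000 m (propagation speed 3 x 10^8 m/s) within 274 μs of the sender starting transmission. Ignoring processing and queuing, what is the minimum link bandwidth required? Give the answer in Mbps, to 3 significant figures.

L = 2000 bits.
Propagation delay = 27000 / 300000000 = 90 μs.
Transmission budget = 274 − 90 = 184 μs.
R ≥ L / t_tx = 2000 bits / 0.000184 s = 10.9 Mbps.

10.9 Mbps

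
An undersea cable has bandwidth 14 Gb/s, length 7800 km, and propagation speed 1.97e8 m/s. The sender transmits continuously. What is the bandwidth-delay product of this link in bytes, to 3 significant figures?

69300000 bytes

Propagation delay = 7800000 / 197000000 = 0.0395939 s.
BDP = R × t_prop = 14000000000 × 0.0395939 = 554315000 bits.
In bytes: 554315000/8 = 69300000 bytes.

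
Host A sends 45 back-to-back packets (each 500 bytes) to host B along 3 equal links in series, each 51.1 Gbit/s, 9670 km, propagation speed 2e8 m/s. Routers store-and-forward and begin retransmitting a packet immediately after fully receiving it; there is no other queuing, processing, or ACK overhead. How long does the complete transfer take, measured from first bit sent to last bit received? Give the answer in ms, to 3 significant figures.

145 ms

Per-hop transmission t_tx = L/R = 4000/51100000000 = 7.82779e-05 ms.
Per-hop propagation t_prop = 9670000/200000000 = 48.35 ms.
Pipeline fill: first packet needs 3·t_tx to clear all hops; remaining 44 packets each add one t_tx.
Total = (3+45-1)·t_tx + 3·t_prop = 47·7.82779e-05 + 3·48.35 = 145 ms.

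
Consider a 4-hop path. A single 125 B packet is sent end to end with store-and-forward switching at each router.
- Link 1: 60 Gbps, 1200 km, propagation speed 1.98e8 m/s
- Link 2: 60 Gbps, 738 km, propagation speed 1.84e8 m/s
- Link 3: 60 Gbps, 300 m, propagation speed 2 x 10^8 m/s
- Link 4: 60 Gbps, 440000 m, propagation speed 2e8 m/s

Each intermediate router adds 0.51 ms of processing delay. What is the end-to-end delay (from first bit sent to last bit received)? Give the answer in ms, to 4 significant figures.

L = 125 × 8 = 1000 bits.
Transmission delay per hop = L/R = 1000/60000000000 = 1.66667e-05 ms; 4 hops → 6.66667e-05 ms.
Propagation delays (d/s per hop): 6.06061, 4.01087, 0.0015, 2.2 ms; sum = 12.273 ms.
Processing at 3 router(s): 3 × 0.51 ms = 1.53 ms.
End-to-end = 13.80 ms.

13.80 ms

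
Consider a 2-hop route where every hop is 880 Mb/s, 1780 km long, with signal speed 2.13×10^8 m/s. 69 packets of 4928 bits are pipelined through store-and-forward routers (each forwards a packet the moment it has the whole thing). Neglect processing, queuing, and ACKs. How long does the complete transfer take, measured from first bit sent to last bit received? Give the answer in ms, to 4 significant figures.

17.11 ms

Per-hop transmission t_tx = L/R = 4928/880000000 = 0.0056 ms.
Per-hop propagation t_prop = 1780000/213000000 = 8.35681 ms.
Pipeline fill: first packet needs 2·t_tx to clear all hops; remaining 68 packets each add one t_tx.
Total = (2+69-1)·t_tx + 2·t_prop = 70·0.0056 + 2·8.35681 = 17.11 ms.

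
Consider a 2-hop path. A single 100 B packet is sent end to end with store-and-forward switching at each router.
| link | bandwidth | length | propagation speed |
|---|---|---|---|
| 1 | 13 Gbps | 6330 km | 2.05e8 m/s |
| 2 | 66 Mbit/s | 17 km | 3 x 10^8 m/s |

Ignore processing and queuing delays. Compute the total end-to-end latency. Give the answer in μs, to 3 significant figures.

L = 100 × 8 = 800 bits.
Transmission delays (L/R per hop): 0.0615385, 12.1212 μs; sum = 12.1828 μs.
Propagation delays (d/s per hop): 30878, 56.6667 μs; sum = 30934.7 μs.
End-to-end = 30900 μs.

30900 μs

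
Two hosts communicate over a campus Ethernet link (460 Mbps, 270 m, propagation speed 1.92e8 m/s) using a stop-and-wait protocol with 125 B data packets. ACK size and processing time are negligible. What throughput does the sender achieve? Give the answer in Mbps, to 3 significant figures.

t_tx = L/R = 1000/460000000 = 2.17391e-06 s.
t_prop = 270/192000000 = 1.40625e-06 s; RTT = 2.8125e-06 s.
Cycle = t_tx + RTT = 4.98641e-06 s.
Throughput = L / cycle = 1000 / 4.98641e-06 = 201 Mbps.

201 Mbps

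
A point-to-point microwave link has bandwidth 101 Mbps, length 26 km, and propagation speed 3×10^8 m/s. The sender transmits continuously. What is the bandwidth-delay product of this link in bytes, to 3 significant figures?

1090 bytes

Propagation delay = 26000 / 300000000 = 8.66667e-05 s.
BDP = R × t_prop = 101000000 × 8.66667e-05 = 8753.33 bits.
In bytes: 8753.33/8 = 1090 bytes.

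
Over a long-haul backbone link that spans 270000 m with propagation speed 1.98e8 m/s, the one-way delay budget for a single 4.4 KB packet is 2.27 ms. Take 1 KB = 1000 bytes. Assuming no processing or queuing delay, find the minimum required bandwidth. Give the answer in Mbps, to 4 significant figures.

L = 35200 bits.
Propagation delay = 270000 / 198000000 = 1.36364 ms.
Transmission budget = 2.27 − 1.36364 = 0.906364 ms.
R ≥ L / t_tx = 35200 bits / 0.000906364 s = 38.84 Mbps.

38.84 Mbps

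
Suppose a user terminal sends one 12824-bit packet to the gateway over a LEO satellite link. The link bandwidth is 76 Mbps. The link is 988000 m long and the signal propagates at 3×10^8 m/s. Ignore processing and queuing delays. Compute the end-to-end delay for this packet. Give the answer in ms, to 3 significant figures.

3.46 ms

Transmission delay = L/R = 12824 / 76000000 = 0.168737 ms.
Propagation delay = d/s = 988000 m / 300000000 m/s = 3.29333 ms.
Total = 3.46 ms.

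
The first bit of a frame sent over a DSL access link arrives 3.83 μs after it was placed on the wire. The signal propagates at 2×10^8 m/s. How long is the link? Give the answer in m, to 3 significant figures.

d = s × t_prop = 200000000 × 3.83e-06 = 766 m.

766 m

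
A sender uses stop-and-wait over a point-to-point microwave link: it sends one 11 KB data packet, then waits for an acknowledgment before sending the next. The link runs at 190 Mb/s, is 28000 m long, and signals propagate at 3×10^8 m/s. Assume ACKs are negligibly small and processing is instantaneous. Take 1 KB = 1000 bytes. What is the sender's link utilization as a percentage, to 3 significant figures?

t_tx = L/R = 88000/190000000 = 0.000463158 s.
t_prop = 28000/300000000 = 9.33333e-05 s; RTT = 0.000186667 s.
Cycle = t_tx + RTT = 0.000649825 s.
Utilization = t_tx / cycle = 0.000463158/0.000649825 = 71.3 %.

71.3 %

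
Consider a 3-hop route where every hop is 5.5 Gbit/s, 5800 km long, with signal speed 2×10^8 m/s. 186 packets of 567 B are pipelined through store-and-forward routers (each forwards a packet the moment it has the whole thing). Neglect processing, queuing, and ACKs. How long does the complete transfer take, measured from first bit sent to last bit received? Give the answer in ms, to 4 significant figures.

87.16 ms

Per-hop transmission t_tx = L/R = 4536/5500000000 = 0.000824727 ms.
Per-hop propagation t_prop = 5800000/200000000 = 29 ms.
Pipeline fill: first packet needs 3·t_tx to clear all hops; remaining 185 packets each add one t_tx.
Total = (3+186-1)·t_tx + 3·t_prop = 188·0.000824727 + 3·29 = 87.16 ms.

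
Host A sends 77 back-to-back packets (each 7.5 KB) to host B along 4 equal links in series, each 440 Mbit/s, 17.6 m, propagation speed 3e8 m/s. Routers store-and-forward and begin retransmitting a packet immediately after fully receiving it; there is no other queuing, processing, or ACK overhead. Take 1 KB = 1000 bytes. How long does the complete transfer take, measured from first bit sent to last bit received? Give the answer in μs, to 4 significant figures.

10910 μs

Per-hop transmission t_tx = L/R = 60000/440000000 = 136.364 μs.
Per-hop propagation t_prop = 17.6/300000000 = 0.0586667 μs.
Pipeline fill: first packet needs 4·t_tx to clear all hops; remaining 76 packets each add one t_tx.
Total = (4+77-1)·t_tx + 4·t_prop = 80·136.364 + 4·0.0586667 = 10910 μs.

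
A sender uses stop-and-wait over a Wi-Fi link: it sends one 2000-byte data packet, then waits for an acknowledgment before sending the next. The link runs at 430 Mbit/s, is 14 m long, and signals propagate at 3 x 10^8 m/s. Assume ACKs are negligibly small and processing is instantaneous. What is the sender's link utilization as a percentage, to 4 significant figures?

t_tx = L/R = 16000/430000000 = 3.72093e-05 s.
t_prop = 14/300000000 = 4.66667e-08 s; RTT = 9.33333e-08 s.
Cycle = t_tx + RTT = 3.73026e-05 s.
Utilization = t_tx / cycle = 3.72093e-05/3.73026e-05 = 99.75 %.

99.75 %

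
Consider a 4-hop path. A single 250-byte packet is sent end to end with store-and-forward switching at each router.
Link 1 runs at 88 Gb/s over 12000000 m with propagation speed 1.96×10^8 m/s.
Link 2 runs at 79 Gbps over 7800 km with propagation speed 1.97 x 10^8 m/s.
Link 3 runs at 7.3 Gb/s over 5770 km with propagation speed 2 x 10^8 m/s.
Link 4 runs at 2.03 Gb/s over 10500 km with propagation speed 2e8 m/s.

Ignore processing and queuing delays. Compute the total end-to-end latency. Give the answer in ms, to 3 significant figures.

L = 250 × 8 = 2000 bits.
Transmission delays (L/R per hop): 2.27273e-05, 2.53165e-05, 0.000273973, 0.000985222 ms; sum = 0.00130724 ms.
Propagation delays (d/s per hop): 61.2245, 39.5939, 28.85, 52.5 ms; sum = 182.168 ms.
End-to-end = 182 ms.

182 ms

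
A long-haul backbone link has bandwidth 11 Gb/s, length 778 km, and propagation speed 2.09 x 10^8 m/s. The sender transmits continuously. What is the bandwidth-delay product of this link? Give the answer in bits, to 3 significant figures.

40900000 bits

Propagation delay = 778000 / 209000000 = 0.00372249 s.
BDP = R × t_prop = 11000000000 × 0.00372249 = 40947400 bits.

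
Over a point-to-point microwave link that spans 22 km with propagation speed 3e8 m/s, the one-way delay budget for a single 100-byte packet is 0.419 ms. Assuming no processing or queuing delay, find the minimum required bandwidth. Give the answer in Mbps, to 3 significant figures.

L = 800 bits.
Propagation delay = 22000 / 300000000 = 0.0733333 ms.
Transmission budget = 0.419 − 0.0733333 = 0.345667 ms.
R ≥ L / t_tx = 800 bits / 0.000345667 s = 2.31 Mbps.

2.31 Mbps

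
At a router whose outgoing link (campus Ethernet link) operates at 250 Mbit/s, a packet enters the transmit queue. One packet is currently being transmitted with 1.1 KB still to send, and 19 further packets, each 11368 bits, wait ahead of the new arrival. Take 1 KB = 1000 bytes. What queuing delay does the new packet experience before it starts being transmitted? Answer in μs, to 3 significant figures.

899 μs

Each queued packet: L/R = 11368/250000000 = 45.472 μs.
19 queued → 863.968 μs.
Plus remaining 8800 bits of current packet: 35.2 μs.
Queuing delay = 899 μs.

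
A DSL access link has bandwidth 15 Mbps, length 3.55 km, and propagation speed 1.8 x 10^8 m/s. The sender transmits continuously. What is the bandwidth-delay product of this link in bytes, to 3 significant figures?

Propagation delay = 3550 / 180000000 = 1.97222e-05 s.
BDP = R × t_prop = 15000000 × 1.97222e-05 = 295.833 bits.
In bytes: 295.833/8 = 37.0 bytes.

37.0 bytes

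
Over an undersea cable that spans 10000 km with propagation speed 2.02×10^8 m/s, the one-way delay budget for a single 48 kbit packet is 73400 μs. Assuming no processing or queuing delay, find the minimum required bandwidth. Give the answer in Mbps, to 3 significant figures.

2.01 Mbps

Propagation delay = 10000000 / 202000000 = 49505 μs.
Transmission budget = 73400 − 49505 = 23895 μs.
R ≥ L / t_tx = 48000 bits / 0.023895 s = 2.01 Mbps.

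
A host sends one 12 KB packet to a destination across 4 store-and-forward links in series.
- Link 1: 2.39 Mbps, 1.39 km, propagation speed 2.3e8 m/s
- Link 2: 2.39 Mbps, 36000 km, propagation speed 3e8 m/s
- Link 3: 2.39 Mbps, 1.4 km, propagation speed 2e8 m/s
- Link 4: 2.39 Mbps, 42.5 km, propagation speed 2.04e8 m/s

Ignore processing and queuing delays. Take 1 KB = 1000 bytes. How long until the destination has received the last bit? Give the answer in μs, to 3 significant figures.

281000 μs

L = 96000 bits.
Transmission delay per hop = L/R = 96000/2390000 = 40167.4 μs; 4 hops → 160669 μs.
Propagation delays (d/s per hop): 6.04348, 120000, 7, 208.333 μs; sum = 120221 μs.
End-to-end = 281000 μs.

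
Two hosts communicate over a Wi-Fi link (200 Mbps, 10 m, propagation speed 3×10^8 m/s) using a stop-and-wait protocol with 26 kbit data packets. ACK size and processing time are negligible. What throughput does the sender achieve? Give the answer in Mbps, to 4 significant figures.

t_tx = L/R = 26000/200000000 = 0.00013 s.
t_prop = 10/300000000 = 3.33333e-08 s; RTT = 6.66667e-08 s.
Cycle = t_tx + RTT = 0.000130067 s.
Throughput = L / cycle = 26000 / 0.000130067 = 199.9 Mbps.

199.9 Mbps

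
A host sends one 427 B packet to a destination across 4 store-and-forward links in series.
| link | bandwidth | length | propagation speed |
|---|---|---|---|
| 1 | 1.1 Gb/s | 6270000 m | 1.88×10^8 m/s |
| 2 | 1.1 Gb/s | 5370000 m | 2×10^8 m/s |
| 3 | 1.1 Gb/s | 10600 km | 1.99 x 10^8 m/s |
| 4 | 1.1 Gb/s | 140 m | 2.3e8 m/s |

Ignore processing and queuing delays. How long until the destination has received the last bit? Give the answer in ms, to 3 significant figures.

L = 427 × 8 = 3416 bits.
Transmission delay per hop = L/R = 3416/1100000000 = 0.00310545 ms; 4 hops → 0.0124218 ms.
Propagation delays (d/s per hop): 33.3511, 26.85, 53.2663, 0.000608696 ms; sum = 113.468 ms.
End-to-end = 113 ms.

113 ms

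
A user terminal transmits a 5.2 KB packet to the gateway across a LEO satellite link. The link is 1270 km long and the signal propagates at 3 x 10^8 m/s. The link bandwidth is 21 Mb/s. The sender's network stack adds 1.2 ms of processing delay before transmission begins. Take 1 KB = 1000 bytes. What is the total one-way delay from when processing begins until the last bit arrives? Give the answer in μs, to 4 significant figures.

L = 41600 bits.
Transmission delay = L/R = 41600 / 21000000 = 1980.95 μs.
Propagation delay = d/s = 1270000 m / 300000000 m/s = 4233.33 μs.
Plus processing delay 1.2 ms = 1200 μs.
Total = 7414 μs.

7414 μs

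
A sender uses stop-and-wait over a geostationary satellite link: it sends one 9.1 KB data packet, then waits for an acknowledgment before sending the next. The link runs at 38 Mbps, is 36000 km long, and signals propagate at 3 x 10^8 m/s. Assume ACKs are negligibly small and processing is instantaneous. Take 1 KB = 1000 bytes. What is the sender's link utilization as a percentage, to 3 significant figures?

0.792 %

t_tx = L/R = 72800/38000000 = 0.00191579 s.
t_prop = 36000000/300000000 = 0.12 s; RTT = 0.24 s.
Cycle = t_tx + RTT = 0.241916 s.
Utilization = t_tx / cycle = 0.00191579/0.241916 = 0.792 %.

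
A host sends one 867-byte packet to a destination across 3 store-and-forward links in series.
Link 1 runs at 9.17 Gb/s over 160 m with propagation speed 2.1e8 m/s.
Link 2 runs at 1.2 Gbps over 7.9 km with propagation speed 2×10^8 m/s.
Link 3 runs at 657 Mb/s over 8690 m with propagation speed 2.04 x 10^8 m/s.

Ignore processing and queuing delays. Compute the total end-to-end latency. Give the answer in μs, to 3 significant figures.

L = 867 × 8 = 6936 bits.
Transmission delays (L/R per hop): 0.756379, 5.78, 10.5571 μs; sum = 17.0935 μs.
Propagation delays (d/s per hop): 0.761905, 39.5, 42.598 μs; sum = 82.8599 μs.
End-to-end = 100 μs.

100 μs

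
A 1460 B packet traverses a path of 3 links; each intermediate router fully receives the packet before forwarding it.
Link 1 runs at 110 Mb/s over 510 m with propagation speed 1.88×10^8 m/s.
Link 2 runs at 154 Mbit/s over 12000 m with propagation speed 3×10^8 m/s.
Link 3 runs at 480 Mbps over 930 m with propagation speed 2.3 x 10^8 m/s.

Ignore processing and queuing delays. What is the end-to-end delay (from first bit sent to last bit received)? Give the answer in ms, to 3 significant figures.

L = 1460 × 8 = 11680 bits.
Transmission delays (L/R per hop): 0.106182, 0.0758442, 0.0243333 ms; sum = 0.206359 ms.
Propagation delays (d/s per hop): 0.00271277, 0.04, 0.00404348 ms; sum = 0.0467562 ms.
End-to-end = 0.253 ms.

0.253 ms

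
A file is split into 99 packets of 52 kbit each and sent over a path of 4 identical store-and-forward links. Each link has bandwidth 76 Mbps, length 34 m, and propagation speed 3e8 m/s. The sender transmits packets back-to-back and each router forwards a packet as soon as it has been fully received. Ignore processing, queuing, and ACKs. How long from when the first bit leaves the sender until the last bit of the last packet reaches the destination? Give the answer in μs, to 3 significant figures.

Per-hop transmission t_tx = L/R = 52000/76000000 = 684.211 μs.
Per-hop propagation t_prop = 34/300000000 = 0.113333 μs.
Pipeline fill: first packet needs 4·t_tx to clear all hops; remaining 98 packets each add one t_tx.
Total = (4+99-1)·t_tx + 4·t_prop = 102·684.211 + 4·0.113333 = 69800 μs.

69800 μs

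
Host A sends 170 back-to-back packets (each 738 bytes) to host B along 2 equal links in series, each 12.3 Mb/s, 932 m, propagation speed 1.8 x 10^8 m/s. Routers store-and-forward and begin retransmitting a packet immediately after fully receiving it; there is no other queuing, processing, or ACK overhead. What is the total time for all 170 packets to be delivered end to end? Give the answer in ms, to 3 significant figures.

Per-hop transmission t_tx = L/R = 5904/12300000 = 0.48 ms.
Per-hop propagation t_prop = 932/180000000 = 0.00517778 ms.
Pipeline fill: first packet needs 2·t_tx to clear all hops; remaining 169 packets each add one t_tx.
Total = (2+170-1)·t_tx + 2·t_prop = 171·0.48 + 2·0.00517778 = 82.1 ms.

82.1 ms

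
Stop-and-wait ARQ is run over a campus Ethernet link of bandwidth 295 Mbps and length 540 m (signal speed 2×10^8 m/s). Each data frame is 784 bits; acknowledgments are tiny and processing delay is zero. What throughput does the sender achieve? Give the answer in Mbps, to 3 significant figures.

t_tx = L/R = 784/295000000 = 2.65763e-06 s.
t_prop = 540/200000000 = 2.7e-06 s; RTT = 5.4e-06 s.
Cycle = t_tx + RTT = 8.05763e-06 s.
Throughput = L / cycle = 784 / 8.05763e-06 = 97.3 Mbps.

97.3 Mbps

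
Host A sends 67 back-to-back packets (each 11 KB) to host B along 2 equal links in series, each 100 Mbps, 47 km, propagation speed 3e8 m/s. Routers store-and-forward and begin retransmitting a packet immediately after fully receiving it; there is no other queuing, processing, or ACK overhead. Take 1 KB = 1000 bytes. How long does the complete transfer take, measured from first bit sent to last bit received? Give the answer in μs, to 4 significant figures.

60150 μs

Per-hop transmission t_tx = L/R = 88000/100000000 = 880 μs.
Per-hop propagation t_prop = 47000/300000000 = 156.667 μs.
Pipeline fill: first packet needs 2·t_tx to clear all hops; remaining 66 packets each add one t_tx.
Total = (2+67-1)·t_tx + 2·t_prop = 68·880 + 2·156.667 = 60150 μs.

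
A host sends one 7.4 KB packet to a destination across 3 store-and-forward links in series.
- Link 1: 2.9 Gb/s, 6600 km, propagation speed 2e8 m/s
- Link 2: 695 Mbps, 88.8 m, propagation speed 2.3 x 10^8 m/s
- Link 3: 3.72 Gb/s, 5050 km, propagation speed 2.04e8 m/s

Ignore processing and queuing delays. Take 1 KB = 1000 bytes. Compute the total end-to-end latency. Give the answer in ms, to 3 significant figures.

57.9 ms

L = 59200 bits.
Transmission delays (L/R per hop): 0.0204138, 0.0851799, 0.015914 ms; sum = 0.121508 ms.
Propagation delays (d/s per hop): 33, 0.000386087, 24.7549 ms; sum = 57.7553 ms.
End-to-end = 57.9 ms.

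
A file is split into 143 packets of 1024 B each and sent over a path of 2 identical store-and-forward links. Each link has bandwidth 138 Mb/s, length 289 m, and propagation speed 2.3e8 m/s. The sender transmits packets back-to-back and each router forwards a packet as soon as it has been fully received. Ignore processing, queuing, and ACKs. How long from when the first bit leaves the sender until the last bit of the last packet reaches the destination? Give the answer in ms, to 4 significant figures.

Per-hop transmission t_tx = L/R = 8192/138000000 = 0.0593623 ms.
Per-hop propagation t_prop = 289/2.3e+08 = 0.00125652 ms.
Pipeline fill: first packet needs 2·t_tx to clear all hops; remaining 142 packets each add one t_tx.
Total = (2+143-1)·t_tx + 2·t_prop = 144·0.0593623 + 2·0.00125652 = 8.551 ms.

8.551 ms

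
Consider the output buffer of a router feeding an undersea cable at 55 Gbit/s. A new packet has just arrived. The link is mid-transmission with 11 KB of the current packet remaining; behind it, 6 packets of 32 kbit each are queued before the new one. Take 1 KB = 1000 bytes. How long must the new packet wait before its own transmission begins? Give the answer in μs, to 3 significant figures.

Each queued packet: L/R = 32000/55000000000 = 0.581818 μs.
6 queued → 3.49091 μs.
Plus remaining 88000 bits of current packet: 1.6 μs.
Queuing delay = 5.09 μs.

5.09 μs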